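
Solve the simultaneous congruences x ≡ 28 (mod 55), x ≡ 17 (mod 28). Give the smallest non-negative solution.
The moduli 55, 28 are pairwise coprime, so by the CRT there is a unique solution mod 55·28 = 1540.
Solve by successive substitution. Start with x ≡ 28 (mod 55).
  Combine with x ≡ 17 (mod 28): write x = 28 + 55·t and require 28 + 55·t ≡ 17 (mod 28), i.e. 55·t ≡ 17 − 28 ≡ 17 (mod 28). Since 55^(−1) ≡ 27 (mod 28) (55 ≡ 27 (mod 28)), t ≡ 27·17 ≡ 11 (mod 28). So x ≡ 28 + 55·11 = 633 (mod 1540).
Unique solution in [0, 1540): x = 633.

Final answer: x ≡ 633 (mod 1540); the representative in [0, 1540) is 633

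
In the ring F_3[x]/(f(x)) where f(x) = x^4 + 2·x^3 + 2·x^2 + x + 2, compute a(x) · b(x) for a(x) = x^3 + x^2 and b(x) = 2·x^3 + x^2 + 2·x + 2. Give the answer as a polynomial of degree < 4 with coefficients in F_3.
a · b ≡ 2·x^3 + x + 1 (mod f(x))

Multiply as integer polynomials: a · b = 2·x^6 + 3·x^5 + 3·x^4 + 4·x^3 + 2·x^2. Reducing coefficients mod 3: a · b ≡ 2·x^6 + x^3 + 2·x^2. Now divide by f(x) = x^4 + 2·x^3 + 2·x^2 + x + 2 in F_3[x], eliminating the leading term at each step:
  leading term 2·x^6: subtract (2·x^2)·f(x) = 2·x^6 + x^5 + x^4 + 2·x^3 + x^2, leaving 2·x^5 + 2·x^4 + 2·x^3 + x^2 (coefficients mod 3)
  leading term 2·x^5: subtract (2·x)·f(x) = 2·x^5 + x^4 + x^3 + 2·x^2 + x, leaving x^4 + x^3 + 2·x^2 + 2·x (coefficients mod 3)
  leading term x^4: subtract (1)·f(x) = x^4 + 2·x^3 + 2·x^2 + x + 2, leaving 2·x^3 + x + 1 (coefficients mod 3)
The degree is now < 4, so this is the remainder. Hence a · b ≡ 2·x^3 + x + 1 in F_3[x]/(f).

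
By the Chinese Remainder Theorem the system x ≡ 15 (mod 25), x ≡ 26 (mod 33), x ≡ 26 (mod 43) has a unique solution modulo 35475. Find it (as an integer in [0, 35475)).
The moduli 25, 33, 43 are pairwise coprime, so by the CRT there is a unique solution mod 25·33·43 = 35475.
Solve by successive substitution. Start with x ≡ 15 (mod 25).
  Combine with x ≡ 26 (mod 33): write x = 15 + 25·t and require 15 + 25·t ≡ 26 (mod 33), i.e. 25·t ≡ 26 − 15 ≡ 11 (mod 33). Since 25^(−1) ≡ 4 (mod 33), t ≡ 4·11 ≡ 11 (mod 33). So x ≡ 15 + 25·11 = 290 (mod 825).
  Combine with x ≡ 26 (mod 43): write x = 290 + 825·t and require 290 + 825·t ≡ 26 (mod 43), i.e. 825·t ≡ 26 − 290 ≡ 37 (mod 43). Since 825^(−1) ≡ 27 (mod 43) (825 ≡ 8 (mod 43)), t ≡ 27·37 ≡ 10 (mod 43). So x ≡ 290 + 825·10 = 8540 (mod 35475).
Unique solution in [0, 35475): x = 8540.

Final answer: x ≡ 8540 (mod 35475); the representative in [0, 35475) is 8540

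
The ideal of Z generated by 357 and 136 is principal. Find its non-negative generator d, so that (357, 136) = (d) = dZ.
In the PID Z, (a, b) is generated by gcd(a, b). Compute gcd(357, 136) with the extended Euclidean algorithm, tracking rows (r, s, t) with s·357 + t·136 = r:
  row A: (357, 1, 0)   [1·357 + 0·136 = 357]
  row B: (136, 0, 1)   [0·357 + 1·136 = 136]
  357 = 2·136 + 85   → row C = row A − 2·row B = (85, 1, −2)   [check: 1·357 − 2·136 = 85]
  136 = 1·85 + 51   → row D = row B − 1·row C = (51, −1, 3)   [check: −1·357 + 3·136 = 51]
  85 = 1·51 + 34   → row E = row C − 1·row D = (34, 2, −5)   [check: 2·357 − 5·136 = 34]
  51 = 1·34 + 17   → row F = row D − 1·row E = (17, −3, 8)   [check: −3·357 + 8·136 = 17]
  34 = 2·17 + 0   → remainder 0, stop. gcd = 17 (last nonzero row F).
So gcd(357, 136) = 17, with Bézout identity −3·357 + 8·136 = 17. Containment (⊇): the Bézout identity exhibits 17 as an element of (357, 136), giving (17) ⊆ (357, 136). Containment (⊆): since 17 | 357 and 17 | 136 (357 = 17·21, 136 = 17·8), every Z-linear combination of 357 and 136 is divisible by 17, so (357, 136) ⊆ (17). Therefore (357, 136) = (17), d = 17.

Final answer: (357, 136) = (17); d = 17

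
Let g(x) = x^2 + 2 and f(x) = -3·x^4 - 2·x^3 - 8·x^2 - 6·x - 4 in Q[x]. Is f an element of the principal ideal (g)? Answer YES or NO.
NO

In Q[x] the ideal (g) consists of all multiples of g, so f ∈ (g) iff g | f, i.e. iff the remainder of f on division by g is 0. Divide f by g (g is monic, so eliminate the leading term of the running remainder at each step):
  leading term -3·x^4: subtract (-3·x^2)·g(x) = -3·x^4 - 6·x^2, leaving -2·x^3 - 2·x^2 - 6·x - 4
  leading term -2·x^3: subtract (-2·x)·g(x) = -2·x^3 - 4·x, leaving -2·x^2 - 2·x - 4
  leading term -2·x^2: subtract (-2)·g(x) = -2·x^2 - 4, leaving -2·x
The remainder r(x) = -2·x ≠ 0 (and deg r < deg g), so g ∤ f, i.e. f ∉ (g).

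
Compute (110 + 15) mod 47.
Reduce the summands first: 110 ≡ 16 (mod 47), so 110 + 15 ≡ 16 + 15 (mod 47). 16 + 15 = 31; 31 = 0·47 + 31, so (110 + 15) mod 47 = 31.

Final answer: 31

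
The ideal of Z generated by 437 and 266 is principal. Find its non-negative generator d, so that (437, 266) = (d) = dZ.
(437, 266) = (19); d = 19

In the PID Z, (a, b) is generated by gcd(a, b). Compute gcd(437, 266) with the extended Euclidean algorithm, tracking rows (r, s, t) with s·437 + t·266 = r:
  row A: (437, 1, 0)   [1·437 + 0·266 = 437]
  row B: (266, 0, 1)   [0·437 + 1·266 = 266]
  437 = 1·266 + 171   → row C = row A − 1·row B = (171, 1, −1)   [check: 1·437 − 1·266 = 171]
  266 = 1·171 + 95   → row D = row B − 1·row C = (95, −1, 2)   [check: −1·437 + 2·266 = 95]
  171 = 1·95 + 76   → row E = row C − 1·row D = (76, 2, −3)   [check: 2·437 − 3·266 = 76]
  95 = 1·76 + 19   → row F = row D − 1·row E = (19, −3, 5)   [check: −3·437 + 5·266 = 19]
  76 = 4·19 + 0   → remainder 0, stop. gcd = 19 (last nonzero row F).
So gcd(437, 266) = 19, with Bézout identity −3·437 + 5·266 = 19. Containment (⊇): the Bézout identity exhibits 19 as an element of (437, 266), giving (19) ⊆ (437, 266). Containment (⊆): since 19 | 437 and 19 | 266 (437 = 19·23, 266 = 19·14), every Z-linear combination of 437 and 266 is divisible by 19, so (437, 266) ⊆ (19). Therefore (437, 266) = (19), d = 19.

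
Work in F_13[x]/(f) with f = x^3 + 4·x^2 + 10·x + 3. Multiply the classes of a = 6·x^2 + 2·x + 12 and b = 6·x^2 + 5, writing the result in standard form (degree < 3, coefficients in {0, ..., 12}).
Multiply as integer polynomials: a · b = 36·x^4 + 12·x^3 + 102·x^2 + 10·x + 60. Reducing coefficients mod 13: a · b ≡ 10·x^4 + 12·x^3 + 11·x^2 + 10·x + 8. Now divide by f(x) = x^3 + 4·x^2 + 10·x + 3 in F_13[x], eliminating the leading term at each step:
  leading term 10·x^4: subtract (10·x)·f(x) = 10·x^4 + x^3 + 9·x^2 + 4·x, leaving 11·x^3 + 2·x^2 + 6·x + 8 (coefficients mod 13)
  leading term 11·x^3: subtract (11)·f(x) = 11·x^3 + 5·x^2 + 6·x + 7, leaving 10·x^2 + 1 (coefficients mod 13)
The degree is now < 3, so this is the remainder. Hence a · b ≡ 10·x^2 + 1 in F_13[x]/(f).

Final answer: a · b ≡ 10·x^2 + 1 (mod f(x))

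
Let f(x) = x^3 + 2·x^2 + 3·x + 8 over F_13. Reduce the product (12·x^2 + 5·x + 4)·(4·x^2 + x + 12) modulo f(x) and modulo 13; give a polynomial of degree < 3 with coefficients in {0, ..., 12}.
a · b ≡ 6·x^2 + 2·x + 1 (mod f(x))

Multiply as integer polynomials: a · b = 48·x^4 + 32·x^3 + 165·x^2 + 64·x + 48. Reducing coefficients mod 13: a · b ≡ 9·x^4 + 6·x^3 + 9·x^2 + 12·x + 9. Now divide by f(x) = x^3 + 2·x^2 + 3·x + 8 in F_13[x], eliminating the leading term at each step:
  leading term 9·x^4: subtract (9·x)·f(x) = 9·x^4 + 5·x^3 + x^2 + 7·x, leaving x^3 + 8·x^2 + 5·x + 9 (coefficients mod 13)
  leading term x^3: subtract (1)·f(x) = x^3 + 2·x^2 + 3·x + 8, leaving 6·x^2 + 2·x + 1 (coefficients mod 13)
The degree is now < 3, so this is the remainder. Hence a · b ≡ 6·x^2 + 2·x + 1 in F_13[x]/(f).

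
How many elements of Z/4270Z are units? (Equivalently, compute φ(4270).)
Z/4270Z has φ(4270) = 1440 units

An element a ∈ Z/4270Z is a unit iff gcd(a, 4270) = 1, so the number of units is φ(4270). φ is multiplicative, with φ(p^e) = p^e − p^(e−1). Factorise 4270 = 2 · 5 · 7 · 61. Then
  φ(4270) = (2 − 1) · (5 − 1) · (7 − 1) · (61 − 1) = 1 · 4 · 6 · 60 = 1440.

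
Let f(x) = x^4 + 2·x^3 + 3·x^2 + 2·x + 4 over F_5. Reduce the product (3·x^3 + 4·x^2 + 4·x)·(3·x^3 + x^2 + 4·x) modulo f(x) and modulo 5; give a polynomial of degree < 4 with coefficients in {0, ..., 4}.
Multiply as integer polynomials: a · b = 9·x^6 + 15·x^5 + 28·x^4 + 20·x^3 + 16·x^2. Reducing coefficients mod 5: a · b ≡ 4·x^6 + 3·x^4 + x^2. Now divide by f(x) = x^4 + 2·x^3 + 3·x^2 + 2·x + 4 in F_5[x], eliminating the leading term at each step:
  leading term 4·x^6: subtract (4·x^2)·f(x) = 4·x^6 + 3·x^5 + 2·x^4 + 3·x^3 + x^2, leaving 2·x^5 + x^4 + 2·x^3 (coefficients mod 5)
  leading term 2·x^5: subtract (2·x)·f(x) = 2·x^5 + 4·x^4 + x^3 + 4·x^2 + 3·x, leaving 2·x^4 + x^3 + x^2 + 2·x (coefficients mod 5)
  leading term 2·x^4: subtract (2)·f(x) = 2·x^4 + 4·x^3 + x^2 + 4·x + 3, leaving 2·x^3 + 3·x + 2 (coefficients mod 5)
The degree is now < 4, so this is the remainder. Hence a · b ≡ 2·x^3 + 3·x + 2 in F_5[x]/(f).

Final answer: a · b ≡ 2·x^3 + 3·x + 2 (mod f(x))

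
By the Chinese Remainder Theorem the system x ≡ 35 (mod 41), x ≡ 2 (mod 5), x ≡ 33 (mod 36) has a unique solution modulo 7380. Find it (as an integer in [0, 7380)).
The moduli 41, 5, 36 are pairwise coprime, so by the CRT there is a unique solution mod 41·5·36 = 7380.
Solve by successive substitution. Start with x ≡ 35 (mod 41).
  Combine with x ≡ 2 (mod 5): write x = 35 + 41·t and require 35 + 41·t ≡ 2 (mod 5), i.e. 41·t ≡ 2 − 35 ≡ 2 (mod 5). Since 41^(−1) ≡ 1 (mod 5) (41 ≡ 1 (mod 5)), t ≡ 1·2 ≡ 2 (mod 5). So x ≡ 35 + 41·2 = 117 (mod 205).
  Combine with x ≡ 33 (mod 36): write x = 117 + 205·t and require 117 + 205·t ≡ 33 (mod 36), i.e. 205·t ≡ 33 − 117 ≡ 24 (mod 36). Since 205^(−1) ≡ 13 (mod 36) (205 ≡ 25 (mod 36)), t ≡ 13·24 ≡ 24 (mod 36). So x ≡ 117 + 205·24 = 5037 (mod 7380).
Unique solution in [0, 7380): x = 5037.

Final answer: x ≡ 5037 (mod 7380); the representative in [0, 7380) is 5037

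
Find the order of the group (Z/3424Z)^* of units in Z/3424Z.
(Z/3424Z)^* consists of the classes a with gcd(a, 3424) = 1, so its order is φ(3424). φ is multiplicative, with φ(p^e) = p^e − p^(e−1). Factorise 3424 = 2^5 · 107. Then
  φ(3424) = (2^5 − 2^4) · (107 − 1) = 16 · 106 = 1696.
Thus |(Z/3424Z)^*| = 1696.

Final answer: |(Z/3424Z)^*| = 1696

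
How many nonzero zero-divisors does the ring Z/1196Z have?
In Z/1196Z each nonzero element is either a unit (gcd with 1196 is 1) or a zero-divisor (gcd > 1). The number of units is φ(1196): factorise 1196 = 2^2 · 13 · 23, so φ(1196) = (2^2 − 2^1) · (13 − 1) · (23 − 1) = 2 · 12 · 22 = 528. The nonzero elements number 1196 − 1 = 1195. Hence the nonzero zero-divisors number 1195 − 528 = 667.

Final answer: Z/1196Z has 667 nonzero zero-divisors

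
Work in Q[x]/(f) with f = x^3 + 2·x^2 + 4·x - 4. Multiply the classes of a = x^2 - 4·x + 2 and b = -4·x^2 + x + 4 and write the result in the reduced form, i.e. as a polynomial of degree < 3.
a · b ≡ -42·x^2 - 130·x + 108 (mod f(x))

First multiply in Q[x] without reducing: a · b = -4·x^4 + 17·x^3 - 8·x^2 - 14·x + 8. Now divide by f(x) = x^3 + 2·x^2 + 4·x - 4, eliminating the leading term at each step:
  leading term -4·x^4: subtract (-4·x)·f(x) = -4·x^4 - 8·x^3 - 16·x^2 + 16·x, leaving 25·x^3 + 8·x^2 - 30·x + 8
  leading term 25·x^3: subtract (25)·f(x) = 25·x^3 + 50·x^2 + 100·x - 100, leaving -42·x^2 - 130·x + 108
The degree is now < 3, so this is the remainder. Hence a · b ≡ -42·x^2 - 130·x + 108 in Q[x]/(f).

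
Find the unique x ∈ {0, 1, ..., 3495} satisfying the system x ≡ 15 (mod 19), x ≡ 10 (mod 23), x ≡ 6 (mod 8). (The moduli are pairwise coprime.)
The moduli 19, 23, 8 are pairwise coprime, so by the CRT there is a unique solution mod 19·23·8 = 3496.
Solve by successive substitution. Start with x ≡ 15 (mod 19).
  Combine with x ≡ 10 (mod 23): write x = 15 + 19·t and require 15 + 19·t ≡ 10 (mod 23), i.e. 19·t ≡ 10 − 15 ≡ 18 (mod 23). Since 19^(−1) ≡ 17 (mod 23), t ≡ 17·18 ≡ 7 (mod 23). So x ≡ 15 + 19·7 = 148 (mod 437).
  Combine with x ≡ 6 (mod 8): write x = 148 + 437·t and require 148 + 437·t ≡ 6 (mod 8), i.e. 437·t ≡ 6 − 148 ≡ 2 (mod 8). Since 437^(−1) ≡ 5 (mod 8) (437 ≡ 5 (mod 8)), t ≡ 5·2 ≡ 2 (mod 8). So x ≡ 148 + 437·2 = 1022 (mod 3496).
Unique solution in [0, 3496): x = 1022.

Final answer: x ≡ 1022 (mod 3496); the representative in [0, 3496) is 1022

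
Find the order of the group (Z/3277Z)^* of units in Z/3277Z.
|(Z/3277Z)^*| = 3136

(Z/3277Z)^* consists of the classes a with gcd(a, 3277) = 1, so its order is φ(3277). φ is multiplicative, with φ(p^e) = p^e − p^(e−1). Factorise 3277 = 29 · 113. Then
  φ(3277) = (29 − 1) · (113 − 1) = 28 · 112 = 3136.
Thus |(Z/3277Z)^*| = 3136.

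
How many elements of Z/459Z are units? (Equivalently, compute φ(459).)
Z/459Z has φ(459) = 288 units

An element a ∈ Z/459Z is a unit iff gcd(a, 459) = 1, so the number of units is φ(459). φ is multiplicative, with φ(p^e) = p^e − p^(e−1). Factorise 459 = 3^3 · 17. Then
  φ(459) = (3^3 − 3^2) · (17 − 1) = 18 · 16 = 288.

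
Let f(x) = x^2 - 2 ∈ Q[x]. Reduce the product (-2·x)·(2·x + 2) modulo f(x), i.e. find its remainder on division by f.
a · b ≡ -4·x - 8 (mod f(x))

First multiply in Q[x] without reducing: a · b = -4·x^2 - 4·x. Now divide by f(x) = x^2 - 2, eliminating the leading term at each step:
  leading term -4·x^2: subtract (-4)·f(x) = 8 - 4·x^2, leaving -4·x - 8
The degree is now < 2, so this is the remainder. Hence a · b ≡ -4·x - 8 in Q[x]/(f).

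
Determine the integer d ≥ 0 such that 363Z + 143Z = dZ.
(363, 143) = (11); d = 11

In the PID Z, (a, b) is generated by gcd(a, b). Compute gcd(363, 143) with the extended Euclidean algorithm, tracking rows (r, s, t) with s·363 + t·143 = r:
  row A: (363, 1, 0)   [1·363 + 0·143 = 363]
  row B: (143, 0, 1)   [0·363 + 1·143 = 143]
  363 = 2·143 + 77   → row C = row A − 2·row B = (77, 1, −2)   [check: 1·363 − 2·143 = 77]
  143 = 1·77 + 66   → row D = row B − 1·row C = (66, −1, 3)   [check: −1·363 + 3·143 = 66]
  77 = 1·66 + 11   → row E = row C − 1·row D = (11, 2, −5)   [check: 2·363 − 5·143 = 11]
  66 = 6·11 + 0   → remainder 0, stop. gcd = 11 (last nonzero row E).
So gcd(363, 143) = 11, with Bézout identity 2·363 − 5·143 = 11. Containment (⊇): the Bézout identity exhibits 11 as an element of (363, 143), giving (11) ⊆ (363, 143). Containment (⊆): since 11 | 363 and 11 | 143 (363 = 11·33, 143 = 11·13), every Z-linear combination of 363 and 143 is divisible by 11, so (363, 143) ⊆ (11). Therefore (363, 143) = (11), d = 11.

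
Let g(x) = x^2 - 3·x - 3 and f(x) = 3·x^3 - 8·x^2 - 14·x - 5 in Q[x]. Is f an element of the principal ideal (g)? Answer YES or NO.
NO

In Q[x] the ideal (g) consists of all multiples of g, so f ∈ (g) iff g | f, i.e. iff the remainder of f on division by g is 0. Divide f by g (g is monic, so eliminate the leading term of the running remainder at each step):
  leading term 3·x^3: subtract (3·x)·g(x) = 3·x^3 - 9·x^2 - 9·x, leaving x^2 - 5·x - 5
  leading term x^2: subtract (1)·g(x) = x^2 - 3·x - 3, leaving -2·x - 2
The remainder r(x) = -2·x - 2 ≠ 0 (and deg r < deg g), so g ∤ f, i.e. f ∉ (g).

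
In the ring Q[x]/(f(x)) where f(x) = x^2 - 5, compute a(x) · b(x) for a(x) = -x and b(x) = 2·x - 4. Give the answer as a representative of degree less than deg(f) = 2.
a · b ≡ 4·x - 10 (mod f(x))

First multiply in Q[x] without reducing: a · b = -2·x^2 + 4·x. Now divide by f(x) = x^2 - 5, eliminating the leading term at each step:
  leading term -2·x^2: subtract (-2)·f(x) = 10 - 2·x^2, leaving 4·x - 10
The degree is now < 2, so this is the remainder. Hence a · b ≡ 4·x - 10 in Q[x]/(f).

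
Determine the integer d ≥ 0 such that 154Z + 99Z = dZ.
(154, 99) = (11); d = 11

In the PID Z, (a, b) is generated by gcd(a, b). Compute gcd(154, 99) with the extended Euclidean algorithm, tracking rows (r, s, t) with s·154 + t·99 = r:
  row A: (154, 1, 0)   [1·154 + 0·99 = 154]
  row B: (99, 0, 1)   [0·154 + 1·99 = 99]
  154 = 1·99 + 55   → row C = row A − 1·row B = (55, 1, −1)   [check: 1·154 − 1·99 = 55]
  99 = 1·55 + 44   → row D = row B − 1·row C = (44, −1, 2)   [check: −1·154 + 2·99 = 44]
  55 = 1·44 + 11   → row E = row C − 1·row D = (11, 2, −3)   [check: 2·154 − 3·99 = 11]
  44 = 4·11 + 0   → remainder 0, stop. gcd = 11 (last nonzero row E).
So gcd(154, 99) = 11, with Bézout identity 2·154 − 3·99 = 11. Containment (⊇): the Bézout identity exhibits 11 as an element of (154, 99), giving (11) ⊆ (154, 99). Containment (⊆): since 11 | 154 and 11 | 99 (154 = 11·14, 99 = 11·9), every Z-linear combination of 154 and 99 is divisible by 11, so (154, 99) ⊆ (11). Therefore (154, 99) = (11), d = 11.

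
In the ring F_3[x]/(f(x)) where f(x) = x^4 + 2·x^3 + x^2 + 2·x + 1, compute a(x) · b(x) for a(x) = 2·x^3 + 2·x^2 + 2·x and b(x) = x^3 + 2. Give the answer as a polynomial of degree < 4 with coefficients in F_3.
Multiply as integer polynomials: a · b = 2·x^6 + 2·x^5 + 2·x^4 + 4·x^3 + 4·x^2 + 4·x. Reducing coefficients mod 3: a · b ≡ 2·x^6 + 2·x^5 + 2·x^4 + x^3 + x^2 + x. Now divide by f(x) = x^4 + 2·x^3 + x^2 + 2·x + 1 in F_3[x], eliminating the leading term at each step:
  leading term 2·x^6: subtract (2·x^2)·f(x) = 2·x^6 + x^5 + 2·x^4 + x^3 + 2·x^2, leaving x^5 + 2·x^2 + x (coefficients mod 3)
  leading term x^5: subtract (x)·f(x) = x^5 + 2·x^4 + x^3 + 2·x^2 + x, leaving x^4 + 2·x^3 (coefficients mod 3)
  leading term x^4: subtract (1)·f(x) = x^4 + 2·x^3 + x^2 + 2·x + 1, leaving 2·x^2 + x + 2 (coefficients mod 3)
The degree is now < 4, so this is the remainder. Hence a · b ≡ 2·x^2 + x + 2 in F_3[x]/(f).

Final answer: a · b ≡ 2·x^2 + x + 2 (mod f(x))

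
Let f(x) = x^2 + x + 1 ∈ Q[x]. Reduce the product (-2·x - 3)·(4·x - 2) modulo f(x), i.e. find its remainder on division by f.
a · b ≡ 14 (mod f(x))

First multiply in Q[x] without reducing: a · b = -8·x^2 - 8·x + 6. Now divide by f(x) = x^2 + x + 1, eliminating the leading term at each step:
  leading term -8·x^2: subtract (-8)·f(x) = -8·x^2 - 8·x - 8, leaving 14
The degree is now < 2, so this is the remainder. Hence a · b ≡ 14 in Q[x]/(f).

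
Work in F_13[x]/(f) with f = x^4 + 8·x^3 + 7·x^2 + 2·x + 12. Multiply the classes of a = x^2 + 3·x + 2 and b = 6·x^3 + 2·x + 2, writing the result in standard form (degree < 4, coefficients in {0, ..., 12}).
Multiply as integer polynomials: a · b = 6·x^5 + 18·x^4 + 14·x^3 + 8·x^2 + 10·x + 4. Reducing coefficients mod 13: a · b ≡ 6·x^5 + 5·x^4 + x^3 + 8·x^2 + 10·x + 4. Now divide by f(x) = x^4 + 8·x^3 + 7·x^2 + 2·x + 12 in F_13[x], eliminating the leading term at each step:
  leading term 6·x^5: subtract (6·x)·f(x) = 6·x^5 + 9·x^4 + 3·x^3 + 12·x^2 + 7·x, leaving 9·x^4 + 11·x^3 + 9·x^2 + 3·x + 4 (coefficients mod 13)
  leading term 9·x^4: subtract (9)·f(x) = 9·x^4 + 7·x^3 + 11·x^2 + 5·x + 4, leaving 4·x^3 + 11·x^2 + 11·x (coefficients mod 13)
The degree is now < 4, so this is the remainder. Hence a · b ≡ 4·x^3 + 11·x^2 + 11·x in F_13[x]/(f).

Final answer: a · b ≡ 4·x^3 + 11·x^2 + 11·x (mod f(x))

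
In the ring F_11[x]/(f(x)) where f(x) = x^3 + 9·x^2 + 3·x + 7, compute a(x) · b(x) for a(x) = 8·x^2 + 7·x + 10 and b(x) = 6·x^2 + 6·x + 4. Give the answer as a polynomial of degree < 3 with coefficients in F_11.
Multiply as integer polynomials: a · b = 48·x^4 + 90·x^3 + 134·x^2 + 88·x + 40. Reducing coefficients mod 11: a · b ≡ 4·x^4 + 2·x^3 + 2·x^2 + 7. Now divide by f(x) = x^3 + 9·x^2 + 3·x + 7 in F_11[x], eliminating the leading term at each step:
  leading term 4·x^4: subtract (4·x)·f(x) = 4·x^4 + 3·x^3 + x^2 + 6·x, leaving 10·x^3 + x^2 + 5·x + 7 (coefficients mod 11)
  leading term 10·x^3: subtract (10)·f(x) = 10·x^3 + 2·x^2 + 8·x + 4, leaving 10·x^2 + 8·x + 3 (coefficients mod 11)
The degree is now < 3, so this is the remainder. Hence a · b ≡ 10·x^2 + 8·x + 3 in F_11[x]/(f).

Final answer: a · b ≡ 10·x^2 + 8·x + 3 (mod f(x))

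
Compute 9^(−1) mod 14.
Apply the extended Euclidean algorithm to (14, 9), tracking rows (r, s, t) with s·14 + t·9 = r. Each division r_prev = q·r_cur + r_new produces the new row as (previous row) − q·(current row):
  row A: (14, 1, 0)   [1·14 + 0·9 = 14]
  row B: (9, 0, 1)   [0·14 + 1·9 = 9]
  14 = 1·9 + 5   → row C = row A − 1·row B = (5, 1, −1)   [check: 1·14 − 1·9 = 5]
  9 = 1·5 + 4   → row D = row B − 1·row C = (4, −1, 2)   [check: −1·14 + 2·9 = 4]
  5 = 1·4 + 1   → row E = row C − 1·row D = (1, 2, −3)   [check: 2·14 − 3·9 = 1]
  4 = 4·1 + 0   → remainder 0, stop. gcd = 1 (last nonzero row E).
The gcd is 1, so 9 is invertible mod 14. The last nonzero row gives 2·14 − 3·9 = 1, so t = −3. So 9^(−1) ≡ −3 ≡ 11 (mod 14). Verify: 9 · 11 = 99 ≡ 1 (mod 14). ✓

Final answer: 9^(−1) ≡ 11 (mod 14)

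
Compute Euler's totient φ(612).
φ(612) = 192

φ is multiplicative, with φ(p^e) = p^e − p^(e−1). Factorise 612 = 2^2 · 3^2 · 17. Then
  φ(612) = (2^2 − 2^1) · (3^2 − 3^1) · (17 − 1) = 2 · 6 · 16 = 192.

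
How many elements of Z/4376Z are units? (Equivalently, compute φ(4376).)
Z/4376Z has φ(4376) = 2184 units

An element a ∈ Z/4376Z is a unit iff gcd(a, 4376) = 1, so the number of units is φ(4376). φ is multiplicative, with φ(p^e) = p^e − p^(e−1). Factorise 4376 = 2^3 · 547. Then
  φ(4376) = (2^3 − 2^2) · (547 − 1) = 4 · 546 = 2184.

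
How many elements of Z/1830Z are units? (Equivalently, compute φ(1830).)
An element a ∈ Z/1830Z is a unit iff gcd(a, 1830) = 1, so the number of units is φ(1830). φ is multiplicative, with φ(p^e) = p^e − p^(e−1). Factorise 1830 = 2 · 3 · 5 · 61. Then
  φ(1830) = (2 − 1) · (3 − 1) · (5 − 1) · (61 − 1) = 1 · 2 · 4 · 60 = 480.

Final answer: Z/1830Z has φ(1830) = 480 units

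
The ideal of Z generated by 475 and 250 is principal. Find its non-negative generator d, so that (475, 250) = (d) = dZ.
In the PID Z, (a, b) is generated by gcd(a, b). Compute gcd(475, 250) with the extended Euclidean algorithm, tracking rows (r, s, t) with s·475 + t·250 = r:
  row A: (475, 1, 0)   [1·475 + 0·250 = 475]
  row B: (250, 0, 1)   [0·475 + 1·250 = 250]
  475 = 1·250 + 225   → row C = row A − 1·row B = (225, 1, −1)   [check: 1·475 − 1·250 = 225]
  250 = 1·225 + 25   → row D = row B − 1·row C = (25, −1, 2)   [check: −1·475 + 2·250 = 25]
  225 = 9·25 + 0   → remainder 0, stop. gcd = 25 (last nonzero row D).
So gcd(475, 250) = 25, with Bézout identity −1·475 + 2·250 = 25. Containment (⊇): the Bézout identity exhibits 25 as an element of (475, 250), giving (25) ⊆ (475, 250). Containment (⊆): since 25 | 475 and 25 | 250 (475 = 25·19, 250 = 25·10), every Z-linear combination of 475 and 250 is divisible by 25, so (475, 250) ⊆ (25). Therefore (475, 250) = (25), d = 25.

Final answer: (475, 250) = (25); d = 25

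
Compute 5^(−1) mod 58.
5^(−1) ≡ 35 (mod 58)

Apply the extended Euclidean algorithm to (58, 5), tracking rows (r, s, t) with s·58 + t·5 = r. Each division r_prev = q·r_cur + r_new produces the new row as (previous row) − q·(current row):
  row A: (58, 1, 0)   [1·58 + 0·5 = 58]
  row B: (5, 0, 1)   [0·58 + 1·5 = 5]
  58 = 11·5 + 3   → row C = row A − 11·row B = (3, 1, −11)   [check: 1·58 − 11·5 = 3]
  5 = 1·3 + 2   → row D = row B − 1·row C = (2, −1, 12)   [check: −1·58 + 12·5 = 2]
  3 = 1·2 + 1   → row E = row C − 1·row D = (1, 2, −23)   [check: 2·58 − 23·5 = 1]
  2 = 2·1 + 0   → remainder 0, stop. gcd = 1 (last nonzero row E).
The gcd is 1, so 5 is invertible mod 58. The last nonzero row gives 2·58 − 23·5 = 1, so t = −23. So 5^(−1) ≡ −23 ≡ 35 (mod 58). Verify: 5 · 35 = 175 ≡ 1 (mod 58). ✓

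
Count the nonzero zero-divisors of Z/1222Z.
In Z/1222Z each nonzero element is either a unit (gcd with 1222 is 1) or a zero-divisor (gcd > 1). The number of units is φ(1222): factorise 1222 = 2 · 13 · 47, so φ(1222) = (2 − 1) · (13 − 1) · (47 − 1) = 1 · 12 · 46 = 552. The nonzero elements number 1222 − 1 = 1221. Hence the nonzero zero-divisors number 1221 − 552 = 669.

Final answer: Z/1222Z has 669 nonzero zero-divisors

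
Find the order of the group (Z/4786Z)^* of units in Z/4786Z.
(Z/4786Z)^* consists of the classes a with gcd(a, 4786) = 1, so its order is φ(4786). φ is multiplicative, with φ(p^e) = p^e − p^(e−1). Factorise 4786 = 2 · 2393. Then
  φ(4786) = (2 − 1) · (2393 − 1) = 1 · 2392 = 2392.
Thus |(Z/4786Z)^*| = 2392.

Final answer: |(Z/4786Z)^*| = 2392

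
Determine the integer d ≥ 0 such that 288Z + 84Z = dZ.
In the PID Z, (a, b) is generated by gcd(a, b). Compute gcd(288, 84) with the extended Euclidean algorithm, tracking rows (r, s, t) with s·288 + t·84 = r:
  row A: (288, 1, 0)   [1·288 + 0·84 = 288]
  row B: (84, 0, 1)   [0·288 + 1·84 = 84]
  288 = 3·84 + 36   → row C = row A − 3·row B = (36, 1, −3)   [check: 1·288 − 3·84 = 36]
  84 = 2·36 + 12   → row D = row B − 2·row C = (12, −2, 7)   [check: −2·288 + 7·84 = 12]
  36 = 3·12 + 0   → remainder 0, stop. gcd = 12 (last nonzero row D).
So gcd(288, 84) = 12, with Bézout identity −2·288 + 7·84 = 12. Containment (⊇): the Bézout identity exhibits 12 as an element of (288, 84), giving (12) ⊆ (288, 84). Containment (⊆): since 12 | 288 and 12 | 84 (288 = 12·24, 84 = 12·7), every Z-linear combination of 288 and 84 is divisible by 12, so (288, 84) ⊆ (12). Therefore (288, 84) = (12), d = 12.

Final answer: (288, 84) = (12); d = 12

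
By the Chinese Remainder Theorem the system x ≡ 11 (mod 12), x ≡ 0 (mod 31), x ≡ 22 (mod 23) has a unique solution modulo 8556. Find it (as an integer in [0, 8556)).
x ≡ 2759 (mod 8556); the representative in [0, 8556) is 2759

The moduli 12, 31, 23 are pairwise coprime, so by the CRT there is a unique solution mod 12·31·23 = 8556.
Solve by successive substitution. Start with x ≡ 11 (mod 12).
  Combine with x ≡ 0 (mod 31): write x = 11 + 12·t and require 11 + 12·t ≡ 0 (mod 31), i.e. 12·t ≡ 0 − 11 ≡ 20 (mod 31). Since 12^(−1) ≡ 13 (mod 31), t ≡ 13·20 ≡ 12 (mod 31). So x ≡ 11 + 12·12 = 155 (mod 372).
  Combine with x ≡ 22 (mod 23): write x = 155 + 372·t and require 155 + 372·t ≡ 22 (mod 23), i.e. 372·t ≡ 22 − 155 ≡ 5 (mod 23). Since 372^(−1) ≡ 6 (mod 23) (372 ≡ 4 (mod 23)), t ≡ 6·5 ≡ 7 (mod 23). So x ≡ 155 + 372·7 = 2759 (mod 8556).
Unique solution in [0, 8556): x = 2759.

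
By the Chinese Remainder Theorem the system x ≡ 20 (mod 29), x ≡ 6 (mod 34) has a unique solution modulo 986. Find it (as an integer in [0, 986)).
The moduli 29, 34 are pairwise coprime, so by the CRT there is a unique solution mod 29·34 = 986.
Solve by successive substitution. Start with x ≡ 20 (mod 29).
  Combine with x ≡ 6 (mod 34): write x = 20 + 29·t and require 20 + 29·t ≡ 6 (mod 34), i.e. 29·t ≡ 6 − 20 ≡ 20 (mod 34). Since 29^(−1) ≡ 27 (mod 34), t ≡ 27·20 ≡ 30 (mod 34). So x ≡ 20 + 29·30 = 890 (mod 986).
Unique solution in [0, 986): x = 890.

Final answer: x ≡ 890 (mod 986); the representative in [0, 986) is 890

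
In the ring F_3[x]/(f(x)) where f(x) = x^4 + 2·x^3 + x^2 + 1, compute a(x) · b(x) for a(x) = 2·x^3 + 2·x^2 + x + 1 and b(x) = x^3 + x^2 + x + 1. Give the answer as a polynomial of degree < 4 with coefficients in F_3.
a · b ≡ 2·x^2 + 2·x + 1 (mod f(x))

Multiply as integer polynomials: a · b = 2·x^6 + 4·x^5 + 5·x^4 + 6·x^3 + 4·x^2 + 2·x + 1. Reducing coefficients mod 3: a · b ≡ 2·x^6 + x^5 + 2·x^4 + x^2 + 2·x + 1. Now divide by f(x) = x^4 + 2·x^3 + x^2 + 1 in F_3[x], eliminating the leading term at each step:
  leading term 2·x^6: subtract (2·x^2)·f(x) = 2·x^6 + x^5 + 2·x^4 + 2·x^2, leaving 2·x^2 + 2·x + 1 (coefficients mod 3)
The degree is now < 4, so this is the remainder. Hence a · b ≡ 2·x^2 + 2·x + 1 in F_3[x]/(f).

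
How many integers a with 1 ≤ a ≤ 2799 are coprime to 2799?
1860

The number of a ∈ {1, ..., 2799} with gcd(a, 2799) = 1 is by definition Euler's totient φ(2799). φ is multiplicative, with φ(p^e) = p^e − p^(e−1). Factorise 2799 = 3^2 · 311. Then
  φ(2799) = (3^2 − 3^1) · (311 − 1) = 6 · 310 = 1860.
So there are 1860 such integers.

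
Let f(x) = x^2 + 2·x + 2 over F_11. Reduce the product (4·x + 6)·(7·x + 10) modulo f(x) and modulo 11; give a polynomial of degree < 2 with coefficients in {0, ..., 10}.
Multiply as integer polynomials: a · b = 28·x^2 + 82·x + 60. Reducing coefficients mod 11: a · b ≡ 6·x^2 + 5·x + 5. Now divide by f(x) = x^2 + 2·x + 2 in F_11[x], eliminating the leading term at each step:
  leading term 6·x^2: subtract (6)·f(x) = 6·x^2 + x + 1, leaving 4·x + 4 (coefficients mod 11)
The degree is now < 2, so this is the remainder. Hence a · b ≡ 4·x + 4 in F_11[x]/(f).

Final answer: a · b ≡ 4·x + 4 (mod f(x))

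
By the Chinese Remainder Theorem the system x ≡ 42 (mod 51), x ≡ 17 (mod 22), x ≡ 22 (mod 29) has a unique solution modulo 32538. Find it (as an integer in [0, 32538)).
x ≡ 24063 (mod 32538); the representative in [0, 32538) is 24063

The moduli 51, 22, 29 are pairwise coprime, so by the CRT there is a unique solution mod 51·22·29 = 32538.
Solve by successive substitution. Start with x ≡ 42 (mod 51).
  Combine with x ≡ 17 (mod 22): write x = 42 + 51·t and require 42 + 51·t ≡ 17 (mod 22), i.e. 51·t ≡ 17 − 42 ≡ 19 (mod 22). Since 51^(−1) ≡ 19 (mod 22) (51 ≡ 7 (mod 22)), t ≡ 19·19 ≡ 9 (mod 22). So x ≡ 42 + 51·9 = 501 (mod 1122).
  Combine with x ≡ 22 (mod 29): write x = 501 + 1122·t and require 501 + 1122·t ≡ 22 (mod 29), i.e. 1122·t ≡ 22 − 501 ≡ 14 (mod 29). Since 1122^(−1) ≡ 16 (mod 29) (1122 ≡ 20 (mod 29)), t ≡ 16·14 ≡ 21 (mod 29). So x ≡ 501 + 1122·21 = 24063 (mod 32538).
Unique solution in [0, 32538): x = 24063.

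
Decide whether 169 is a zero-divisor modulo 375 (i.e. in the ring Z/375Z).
gcd(169, 375) = 1, so 169 is a unit in Z/375Z (it has a multiplicative inverse). A unit cannot be a zero-divisor: if 169·b ≡ 0 then multiplying both sides by 169^(−1) gives b ≡ 0. So 169 is not a zero-divisor.

Final answer: NO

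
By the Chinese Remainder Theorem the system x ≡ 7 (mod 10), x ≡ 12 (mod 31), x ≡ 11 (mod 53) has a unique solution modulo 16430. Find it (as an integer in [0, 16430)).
The moduli 10, 31, 53 are pairwise coprime, so by the CRT there is a unique solution mod 10·31·53 = 16430.
Solve by successive substitution. Start with x ≡ 7 (mod 10).
  Combine with x ≡ 12 (mod 31): write x = 7 + 10·t and require 7 + 10·t ≡ 12 (mod 31), i.e. 10·t ≡ 12 − 7 ≡ 5 (mod 31). Since 10^(−1) ≡ 28 (mod 31), t ≡ 28·5 ≡ 16 (mod 31). So x ≡ 7 + 10·16 = 167 (mod 310).
  Combine with x ≡ 11 (mod 53): write x = 167 + 310·t and require 167 + 310·t ≡ 11 (mod 53), i.e. 310·t ≡ 11 − 167 ≡ 3 (mod 53). Since 310^(−1) ≡ 33 (mod 53) (310 ≡ 45 (mod 53)), t ≡ 33·3 ≡ 46 (mod 53). So x ≡ 167 + 310·46 = 14427 (mod 16430).
Unique solution in [0, 16430): x = 14427.

Final answer: x ≡ 14427 (mod 16430); the representative in [0, 16430) is 14427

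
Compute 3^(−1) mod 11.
Apply the extended Euclidean algorithm to (11, 3), tracking rows (r, s, t) with s·11 + t·3 = r. Each division r_prev = q·r_cur + r_new produces the new row as (previous row) − q·(current row):
  row A: (11, 1, 0)   [1·11 + 0·3 = 11]
  row B: (3, 0, 1)   [0·11 + 1·3 = 3]
  11 = 3·3 + 2   → row C = row A − 3·row B = (2, 1, −3)   [check: 1·11 − 3·3 = 2]
  3 = 1·2 + 1   → row D = row B − 1·row C = (1, −1, 4)   [check: −1·11 + 4·3 = 1]
  2 = 2·1 + 0   → remainder 0, stop. gcd = 1 (last nonzero row D).
The gcd is 1, so 3 is invertible mod 11. The last nonzero row gives −1·11 + 4·3 = 1, so t = 4. So 3^(−1) ≡ 4 (mod 11). Verify: 3 · 4 = 12 ≡ 1 (mod 11). ✓

Final answer: 3^(−1) ≡ 4 (mod 11)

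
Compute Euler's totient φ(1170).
φ is multiplicative, with φ(p^e) = p^e − p^(e−1). Factorise 1170 = 2 · 3^2 · 5 · 13. Then
  φ(1170) = (2 − 1) · (3^2 − 3^1) · (5 − 1) · (13 − 1) = 1 · 6 · 4 · 12 = 288.

Final answer: φ(1170) = 288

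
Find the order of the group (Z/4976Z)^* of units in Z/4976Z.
(Z/4976Z)^* consists of the classes a with gcd(a, 4976) = 1, so its order is φ(4976). φ is multiplicative, with φ(p^e) = p^e − p^(e−1). Factorise 4976 = 2^4 · 311. Then
  φ(4976) = (2^4 − 2^3) · (311 − 1) = 8 · 310 = 2480.
Thus |(Z/4976Z)^*| = 2480.

Final answer: |(Z/4976Z)^*| = 2480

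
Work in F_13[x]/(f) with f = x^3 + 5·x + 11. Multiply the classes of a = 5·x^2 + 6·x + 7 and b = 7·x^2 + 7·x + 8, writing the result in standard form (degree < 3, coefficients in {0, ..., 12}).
a · b ≡ 8·x^2 + 3·x + 2 (mod f(x))

Multiply as integer polynomials: a · b = 35·x^4 + 77·x^3 + 131·x^2 + 97·x + 56. Reducing coefficients mod 13: a · b ≡ 9·x^4 + 12·x^3 + x^2 + 6·x + 4. Now divide by f(x) = x^3 + 5·x + 11 in F_13[x], eliminating the leading term at each step:
  leading term 9·x^4: subtract (9·x)·f(x) = 9·x^4 + 6·x^2 + 8·x, leaving 12·x^3 + 8·x^2 + 11·x + 4 (coefficients mod 13)
  leading term 12·x^3: subtract (12)·f(x) = 12·x^3 + 8·x + 2, leaving 8·x^2 + 3·x + 2 (coefficients mod 13)
The degree is now < 3, so this is the remainder. Hence a · b ≡ 8·x^2 + 3·x + 2 in F_13[x]/(f).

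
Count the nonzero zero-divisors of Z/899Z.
In Z/899Z each nonzero element is either a unit (gcd with 899 is 1) or a zero-divisor (gcd > 1). The number of units is φ(899): factorise 899 = 29 · 31, so φ(899) = (29 − 1) · (31 − 1) = 28 · 30 = 840. The nonzero elements number 899 − 1 = 898. Hence the nonzero zero-divisors number 898 − 840 = 58.

Final answer: Z/899Z has 58 nonzero zero-divisors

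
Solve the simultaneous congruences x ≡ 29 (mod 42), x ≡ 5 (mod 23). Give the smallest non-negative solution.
The moduli 42, 23 are pairwise coprime, so by the CRT there is a unique solution mod 42·23 = 966.
Solve by successive substitution. Start with x ≡ 29 (mod 42).
  Combine with x ≡ 5 (mod 23): write x = 29 + 42·t and require 29 + 42·t ≡ 5 (mod 23), i.e. 42·t ≡ 5 − 29 ≡ 22 (mod 23). Since 42^(−1) ≡ 17 (mod 23) (42 ≡ 19 (mod 23)), t ≡ 17·22 ≡ 6 (mod 23). So x ≡ 29 + 42·6 = 281 (mod 966).
Unique solution in [0, 966): x = 281.

Final answer: x ≡ 281 (mod 966); the representative in [0, 966) is 281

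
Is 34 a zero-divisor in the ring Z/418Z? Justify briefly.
YES

gcd(34, 418) = 2 > 1, so 34 is not a unit in Z/418Z. In Z/nZ every nonzero non-unit is a zero-divisor: explicitly, take b = 418/gcd = 209 ≠ 0 (mod 418); then 34·209 = 7106 = 17·418, i.e. 34·209 ≡ 0 (mod 418). So 34 is a zero-divisor.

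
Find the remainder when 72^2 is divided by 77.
25

Use repeated squaring. Binary(2) = 10. Walk through the bits of the exponent 2 left-to-right: at each bit after the leading one, square the running value, then multiply by 72 if the bit is 1 (always reducing mod 77):
  bit 1 = 1 (leading): start with 72.
  bit 2 = 0: square 72^2 = 5184 ≡ 25 (mod 77).
Final value: 72^2 ≡ 25 (mod 77).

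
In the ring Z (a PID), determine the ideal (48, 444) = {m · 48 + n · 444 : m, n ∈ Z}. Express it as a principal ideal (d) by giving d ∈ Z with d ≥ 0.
In the PID Z, (a, b) is generated by gcd(a, b). Compute gcd(444, 48) with the extended Euclidean algorithm, tracking rows (r, s, t) with s·444 + t·48 = r:
  row A: (444, 1, 0)   [1·444 + 0·48 = 444]
  row B: (48, 0, 1)   [0·444 + 1·48 = 48]
  444 = 9·48 + 12   → row C = row A − 9·row B = (12, 1, −9)   [check: 1·444 − 9·48 = 12]
  48 = 4·12 + 0   → remainder 0, stop. gcd = 12 (last nonzero row C).
So gcd(48, 444) = 12, with Bézout identity 1·444 − 9·48 = 12. Containment (⊇): the Bézout identity exhibits 12 as an element of (48, 444), giving (12) ⊆ (48, 444). Containment (⊆): since 12 | 48 and 12 | 444 (48 = 12·4, 444 = 12·37), every Z-linear combination of 48 and 444 is divisible by 12, so (48, 444) ⊆ (12). Therefore (48, 444) = (12), d = 12.

Final answer: (48, 444) = (12); d = 12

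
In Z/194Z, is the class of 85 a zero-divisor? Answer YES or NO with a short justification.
NO

gcd(85, 194) = 1, so 85 is a unit in Z/194Z (it has a multiplicative inverse). A unit cannot be a zero-divisor: if 85·b ≡ 0 then multiplying both sides by 85^(−1) gives b ≡ 0. So 85 is not a zero-divisor.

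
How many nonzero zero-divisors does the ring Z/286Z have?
In Z/286Z each nonzero element is either a unit (gcd with 286 is 1) or a zero-divisor (gcd > 1). The number of units is φ(286): factorise 286 = 2 · 11 · 13, so φ(286) = (2 − 1) · (11 − 1) · (13 − 1) = 1 · 10 · 12 = 120. The nonzero elements number 286 − 1 = 285. Hence the nonzero zero-divisors number 285 − 120 = 165.

Final answer: Z/286Z has 165 nonzero zero-divisors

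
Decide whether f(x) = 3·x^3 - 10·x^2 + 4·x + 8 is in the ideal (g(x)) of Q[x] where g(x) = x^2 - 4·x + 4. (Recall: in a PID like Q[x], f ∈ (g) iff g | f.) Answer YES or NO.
YES

In Q[x] the ideal (g) consists of all multiples of g, so f ∈ (g) iff g | f, i.e. iff the remainder of f on division by g is 0. Divide f by g (g is monic, so eliminate the leading term of the running remainder at each step):
  leading term 3·x^3: subtract (3·x)·g(x) = 3·x^3 - 12·x^2 + 12·x, leaving 2·x^2 - 8·x + 8
  leading term 2·x^2: subtract (2)·g(x) = 2·x^2 - 8·x + 8, leaving 0
The remainder is 0, so f(x) = g(x) · h(x) with h(x) = 3·x + 2. Hence g | f, i.e. f ∈ (g).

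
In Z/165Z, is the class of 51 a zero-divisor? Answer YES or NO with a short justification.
gcd(51, 165) = 3 > 1, so 51 is not a unit in Z/165Z. In Z/nZ every nonzero non-unit is a zero-divisor: explicitly, take b = 165/gcd = 55 ≠ 0 (mod 165); then 51·55 = 2805 = 17·165, i.e. 51·55 ≡ 0 (mod 165). So 51 is a zero-divisor.

Final answer: YES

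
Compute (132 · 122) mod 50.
4

Reduce the factors first: 132 ≡ 32, 122 ≡ 22 (mod 50), so 132 · 122 ≡ 32 · 22 (mod 50). 32 · 22 = 704. Dividing by 50: 704 = 14·50 + 4. So (132 · 122) mod 50 = 4.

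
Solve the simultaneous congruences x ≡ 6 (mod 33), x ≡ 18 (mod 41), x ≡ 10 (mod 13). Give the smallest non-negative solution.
x ≡ 1986 (mod 17589); the representative in [0, 17589) is 1986

The moduli 33, 41, 13 are pairwise coprime, so by the CRT there is a unique solution mod 33·41·13 = 17589.
Solve by successive substitution. Start with x ≡ 6 (mod 33).
  Combine with x ≡ 18 (mod 41): write x = 6 + 33·t and require 6 + 33·t ≡ 18 (mod 41), i.e. 33·t ≡ 18 − 6 ≡ 12 (mod 41). Since 33^(−1) ≡ 5 (mod 41), t ≡ 5·12 ≡ 19 (mod 41). So x ≡ 6 + 33·19 = 633 (mod 1353).
  Combine with x ≡ 10 (mod 13): write x = 633 + 1353·t and require 633 + 1353·t ≡ 10 (mod 13), i.e. 1353·t ≡ 10 − 633 ≡ 1 (mod 13). Since 1353^(−1) ≡ 1 (mod 13) (1353 ≡ 1 (mod 13)), t ≡ 1·1 ≡ 1 (mod 13). So x ≡ 633 + 1353·1 = 1986 (mod 17589).
Unique solution in [0, 17589): x = 1986.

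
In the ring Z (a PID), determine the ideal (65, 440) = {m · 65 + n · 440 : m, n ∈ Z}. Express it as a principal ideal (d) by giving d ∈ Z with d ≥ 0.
In the PID Z, (a, b) is generated by gcd(a, b). Compute gcd(440, 65) with the extended Euclidean algorithm, tracking rows (r, s, t) with s·440 + t·65 = r:
  row A: (440, 1, 0)   [1·440 + 0·65 = 440]
  row B: (65, 0, 1)   [0·440 + 1·65 = 65]
  440 = 6·65 + 50   → row C = row A − 6·row B = (50, 1, −6)   [check: 1·440 − 6·65 = 50]
  65 = 1·50 + 15   → row D = row B − 1·row C = (15, −1, 7)   [check: −1·440 + 7·65 = 15]
  50 = 3·15 + 5   → row E = row C − 3·row D = (5, 4, −27)   [check: 4·440 − 27·65 = 5]
  15 = 3·5 + 0   → remainder 0, stop. gcd = 5 (last nonzero row E).
So gcd(65, 440) = 5, with Bézout identity 4·440 − 27·65 = 5. Containment (⊇): the Bézout identity exhibits 5 as an element of (65, 440), giving (5) ⊆ (65, 440). Containment (⊆): since 5 | 65 and 5 | 440 (65 = 5·13, 440 = 5·88), every Z-linear combination of 65 and 440 is divisible by 5, so (65, 440) ⊆ (5). Therefore (65, 440) = (5), d = 5.

Final answer: (65, 440) = (5); d = 5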